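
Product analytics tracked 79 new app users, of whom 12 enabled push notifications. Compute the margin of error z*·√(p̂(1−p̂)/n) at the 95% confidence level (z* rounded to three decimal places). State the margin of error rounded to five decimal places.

The sample proportion is 12/79 = 0.15190.
SE = √(p̂(1−p̂)/n) = √(0.128826/79) = 0.040382.
For 95% confidence, z* = 1.960.
ME = 1.960·0.040382 = 0.07915.

ME = 0.07915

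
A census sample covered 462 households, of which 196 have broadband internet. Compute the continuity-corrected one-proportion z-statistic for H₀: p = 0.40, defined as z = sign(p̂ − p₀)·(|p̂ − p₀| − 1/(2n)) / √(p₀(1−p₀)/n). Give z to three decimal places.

p̂ = 196/462 = 0.42424. p̂ − p₀ = 0.024242.
1/(2n) = 0.001082.
Corrected numerator: |0.024242| − 0.001082 = 0.023160.
SE₀ = √(0.40·0.60/462) = 0.022792.
z = +0.023160/0.022792 = 1.016.

z = 1.016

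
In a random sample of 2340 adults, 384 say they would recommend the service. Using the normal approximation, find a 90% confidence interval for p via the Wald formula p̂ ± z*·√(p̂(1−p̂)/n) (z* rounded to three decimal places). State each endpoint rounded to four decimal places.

(0.1515, 0.1767)

The sample proportion is 384/2340 = 0.16410.
SE(p̂) = √(0.16410·0.83590/2340) = 0.007656.
z* = 1.645 at the 90% level.
Margin of error: 1.645 × 0.007656 = 0.01259.
Interval: 0.16410 ± 0.01259 → (0.1515, 0.1767).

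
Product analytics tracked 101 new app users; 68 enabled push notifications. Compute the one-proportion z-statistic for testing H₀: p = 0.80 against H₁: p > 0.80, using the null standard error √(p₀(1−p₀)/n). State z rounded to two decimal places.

z = -3.18

Sample proportion p̂ = 68/101 = 0.67327.
Under H₀, SE = √(p₀(1−p₀)/n) = √(0.80·0.20/101) = √0.001584158 = 0.039801.
z = (p̂ − p₀)/SE = (0.67327 − 0.80)/0.039801 = -3.18.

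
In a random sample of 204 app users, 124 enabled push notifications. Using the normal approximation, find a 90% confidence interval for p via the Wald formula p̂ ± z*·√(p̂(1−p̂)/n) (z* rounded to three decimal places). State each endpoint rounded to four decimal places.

(0.5516, 0.6641)

p̂ = 124/204 = 0.60784.
Standard error of p̂: √(0.238370/204) = √0.001168480 = 0.034183.
For 90% confidence, z* = 1.645.
Margin = 1.645·0.034183 = 0.05623.
So the interval runs from 0.5516 to 0.6641.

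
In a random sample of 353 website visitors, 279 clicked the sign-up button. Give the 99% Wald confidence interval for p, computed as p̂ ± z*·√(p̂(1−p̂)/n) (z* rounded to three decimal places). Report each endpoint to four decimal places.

p̂ = 279/353 = 0.79037.
Standard error of p̂: √(0.165686/353) = √0.000469366 = 0.021665.
z* = 2.576 at the 99% level.
Margin = 2.576·0.021665 = 0.05581.
Interval: 0.79037 ± 0.05581 → (0.7346, 0.8462).

(0.7346, 0.8462)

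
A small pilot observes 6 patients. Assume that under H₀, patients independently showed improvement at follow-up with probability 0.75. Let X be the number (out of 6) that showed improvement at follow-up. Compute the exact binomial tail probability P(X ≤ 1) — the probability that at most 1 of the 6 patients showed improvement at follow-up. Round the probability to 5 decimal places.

X is binomial with n = 6 and p = 0.75.
P(X ≤ 1) = C(6,0)·0.75^0·0.25^6 + C(6,1)·0.75^1·0.25^5.
= 0.000244 + 0.004395 = 0.00464.

P = 0.00464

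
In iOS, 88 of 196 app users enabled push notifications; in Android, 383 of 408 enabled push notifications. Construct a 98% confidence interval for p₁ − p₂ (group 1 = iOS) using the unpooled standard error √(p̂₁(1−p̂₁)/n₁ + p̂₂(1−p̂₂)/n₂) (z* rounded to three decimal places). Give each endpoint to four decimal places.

(-0.5769, -0.4026)

p̂₁ = 88/196 = 0.44898, p̂₂ = 383/408 = 0.93873; p̂₁ − p̂₂ = -0.48975.
SE = √(0.001262229 + 0.000140980) = √0.001403209 = 0.037459.
The 98% critical value is z* = 2.326. Margin of error = 0.08713.
Interval: -0.48975 ± 0.08713 → (-0.5769, -0.4026).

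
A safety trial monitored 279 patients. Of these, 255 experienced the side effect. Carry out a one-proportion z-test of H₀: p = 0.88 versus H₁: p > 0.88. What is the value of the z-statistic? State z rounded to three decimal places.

z = 1.747

Sample proportion p̂ = 255/279 = 0.91398.
SE₀ = √(0.88·0.12/279) = 0.019455.
z = (0.91398 − 0.88)/0.019455 = 0.03398/0.019455 = 1.747.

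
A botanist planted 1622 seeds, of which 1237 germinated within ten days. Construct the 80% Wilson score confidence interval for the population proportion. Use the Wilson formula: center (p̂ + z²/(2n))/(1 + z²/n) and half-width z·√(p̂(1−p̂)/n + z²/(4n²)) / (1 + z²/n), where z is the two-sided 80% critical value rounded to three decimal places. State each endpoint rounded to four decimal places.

p̂ = 1237/1622 = 0.76264; z = 1.282, so z² = 1.643524.
Denominator 1 + z²/n = 1 + 1.643524/1622 = 1.001013.
Center = (0.76264 + 0.000507)/1.001013 = 0.76237.
Radicand: p̂(1−p̂)/n + z²/(4n²) = 0.000111604 + 0.000000156 = 0.000111760.
Half-width = 1.282·√0.000111760/1.001013 = 0.01354.
So the interval runs from 0.7488 to 0.7759.

(0.7488, 0.7759)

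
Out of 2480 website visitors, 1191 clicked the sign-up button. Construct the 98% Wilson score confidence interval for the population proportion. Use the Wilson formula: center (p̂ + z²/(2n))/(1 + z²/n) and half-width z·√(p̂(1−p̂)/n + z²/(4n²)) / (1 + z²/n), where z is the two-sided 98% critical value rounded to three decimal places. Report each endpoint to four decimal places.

Here p̂ = 1191/2480 = 0.48024 and z = 2.326 (z² = 5.410276).
1 + z²/n = 1.002182.
Adjusted center: (0.48024 + z²/(2n))/1.002182 = 0.48028.
Radicand: p̂(1−p̂)/n + z²/(4n²) = 0.000100649 + 0.000000220 = 0.000100869.
Half-width = z·√(radicand)/denom = 2.326·0.010043/1.002182 = 0.02331.
Interval: 0.48028 ± 0.02331 → (0.4570, 0.5036).

(0.4570, 0.5036)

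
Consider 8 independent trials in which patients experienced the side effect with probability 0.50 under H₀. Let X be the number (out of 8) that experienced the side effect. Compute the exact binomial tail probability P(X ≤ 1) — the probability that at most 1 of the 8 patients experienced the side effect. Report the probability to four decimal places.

P = 0.0352

X is binomial with n = 8 and p = 0.50.
P(X ≤ 1) = C(8,0)·0.50^0·0.50^8 + C(8,1)·0.50^1·0.50^7.
= 0.003906 + 0.031250 = 0.0352.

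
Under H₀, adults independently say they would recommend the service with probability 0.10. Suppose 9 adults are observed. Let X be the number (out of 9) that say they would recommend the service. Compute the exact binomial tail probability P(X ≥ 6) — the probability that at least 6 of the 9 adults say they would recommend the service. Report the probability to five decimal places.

X ~ Binomial(n=9, p=0.10).
P(X ≥ 6) = C(9,6)·0.10^6·0.90^3 + C(9,7)·0.10^7·0.90^2 + C(9,8)·0.10^8·0.90^1 + C(9,9)·0.10^9·0.90^0.
= 0.000061 + 0.000003 + 0.000000 + 0.000000 = 0.00006.

P = 0.00006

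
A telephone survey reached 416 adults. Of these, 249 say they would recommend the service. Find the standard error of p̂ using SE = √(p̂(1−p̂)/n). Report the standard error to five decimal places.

SE = 0.02403

With x = 249 successes in n = 416, p̂ = 0.59856.
p̂(1−p̂) = 0.59856·0.40144 = 0.240286.
SE = √(0.240286/416) = √0.000577611 = 0.02403.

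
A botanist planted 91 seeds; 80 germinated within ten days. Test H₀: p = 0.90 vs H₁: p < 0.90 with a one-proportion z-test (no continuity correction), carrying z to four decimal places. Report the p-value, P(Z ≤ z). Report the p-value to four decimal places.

Sample proportion p̂ = 80/91 = 0.87912.
Under H₀, SE = √(p₀(1−p₀)/n) = √(0.90·0.10/91) = √0.000989011 = 0.031449.
z = (p̂ − p₀)/SE = (80/91 − 0.90)/0.031449 ≈ -0.6639.
p-value = P(Z ≤ z) with z = -0.6639 → 0.2534.

p-value = 0.2534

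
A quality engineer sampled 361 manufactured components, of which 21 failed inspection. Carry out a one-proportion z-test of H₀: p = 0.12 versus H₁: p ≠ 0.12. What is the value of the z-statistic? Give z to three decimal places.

Sample proportion p̂ = 21/361 = 0.05817.
Null standard error: √(0.12·0.88/361) = √0.000292521 = 0.017103.
Test statistic: z = -0.06183/0.017103 = -3.615.

z = -3.615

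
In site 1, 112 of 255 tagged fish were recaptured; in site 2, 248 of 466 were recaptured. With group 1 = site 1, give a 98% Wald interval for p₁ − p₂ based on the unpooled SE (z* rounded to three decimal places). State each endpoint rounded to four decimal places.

(-0.1831, -0.0029)

p̂₁ = 112/255 = 0.43922, p̂₂ = 248/466 = 0.53219; p̂₁ − p̂₂ = -0.09297.
SE = √(0.000965903 + 0.000534257) = √0.001500160 = 0.038732.
The 98% critical value is z* = 2.326. Margin = 2.326·0.038732 = 0.09009.
Interval: -0.09297 ± 0.09009 → (-0.1831, -0.0029).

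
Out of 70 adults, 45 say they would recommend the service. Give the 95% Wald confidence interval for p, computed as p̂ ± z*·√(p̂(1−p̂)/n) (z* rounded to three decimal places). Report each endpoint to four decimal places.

(0.5306, 0.7551)

The sample proportion is 45/70 = 0.64286.
Standard error of p̂: √(0.229592/70) = √0.003279883 = 0.057270.
z* = 1.960 at the 95% level.
Margin of error: 1.960 × 0.057270 = 0.11225.
So the interval runs from 0.5306 to 0.7551.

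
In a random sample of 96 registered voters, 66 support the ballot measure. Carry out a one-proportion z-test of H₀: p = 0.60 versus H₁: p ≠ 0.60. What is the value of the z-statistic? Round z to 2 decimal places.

z = 1.75

The sample proportion is 66/96 = 0.68750.
Null standard error: √(0.60·0.40/96) = √0.002500000 = 0.050000.
z = (0.68750 − 0.60)/0.050000 = 0.08750/0.050000 = 1.75.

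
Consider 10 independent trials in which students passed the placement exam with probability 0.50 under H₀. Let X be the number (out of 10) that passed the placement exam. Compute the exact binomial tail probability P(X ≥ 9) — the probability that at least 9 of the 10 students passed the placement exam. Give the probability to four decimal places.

X is binomial with n = 10 and p = 0.50.
P(X ≥ 9) = C(10,9)·0.50^9·0.50^1 + C(10,10)·0.50^10·0.50^0.
= 0.009766 + 0.000977 = 0.0107.

P = 0.0107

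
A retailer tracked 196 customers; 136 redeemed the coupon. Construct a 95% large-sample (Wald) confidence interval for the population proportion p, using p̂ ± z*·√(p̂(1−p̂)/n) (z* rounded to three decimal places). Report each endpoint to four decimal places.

p̂ = 136/196 = 0.69388.
Standard error of p̂: √(0.212411/196) = √0.001083732 = 0.032920.
z* = 1.960 at the 95% level.
Margin of error: 1.960 × 0.032920 = 0.06452.
Interval: 0.69388 ± 0.06452 → (0.6294, 0.7584).

(0.6294, 0.7584)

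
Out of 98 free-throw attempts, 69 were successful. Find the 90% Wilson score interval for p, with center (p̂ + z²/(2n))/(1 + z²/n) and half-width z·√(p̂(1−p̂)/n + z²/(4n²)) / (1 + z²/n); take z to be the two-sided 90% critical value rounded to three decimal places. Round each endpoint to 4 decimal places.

Here p̂ = 69/98 = 0.70408 and z = 1.645 (z² = 2.706025).
Denominator 1 + z²/n = 1 + 2.706025/98 = 1.027613.
Adjusted center: (0.70408 + z²/(2n))/1.027613 = 0.69860.
Radicand: p̂(1−p̂)/n + z²/(4n²) = 0.002126027 + 0.000070440 = 0.002196467.
Half-width = z·√(radicand)/denom = 1.645·0.046866/1.027613 = 0.07502.
CI: 0.69860 ± 0.07502 = (0.6236, 0.7736).

(0.6236, 0.7736)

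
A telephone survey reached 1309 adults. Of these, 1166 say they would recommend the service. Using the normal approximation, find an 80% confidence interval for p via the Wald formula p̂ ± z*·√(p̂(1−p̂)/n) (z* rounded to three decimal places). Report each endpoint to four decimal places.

(0.8797, 0.9018)

With x = 1166 successes in n = 1309, p̂ = 0.89076.
Standard error of p̂: √(0.097310/1309) = √0.000074339 = 0.008622.
The 80% critical value is z* = 1.282.
Margin of error: 1.282 × 0.008622 = 0.01105.
So the interval runs from 0.8797 to 0.9018.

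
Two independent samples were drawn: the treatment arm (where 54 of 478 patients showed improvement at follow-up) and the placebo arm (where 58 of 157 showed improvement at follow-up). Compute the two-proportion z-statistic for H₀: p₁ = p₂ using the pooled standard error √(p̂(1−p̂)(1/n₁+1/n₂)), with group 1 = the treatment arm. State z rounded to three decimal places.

z = -7.315

Sample proportions: p̂₁ = 54/478 = 0.11297 and p̂₂ = 58/157 = 0.36943.
Pooled p̂ = (54+58)/(478+157) = 112/635 = 0.17638.
SE = √[p̂(1−p̂)(1/n₁+1/n₂)] = √[0.17638·0.82362·(1/478+1/157)] ≈ 0.035060.
z = -0.25646/0.035060 = -7.315.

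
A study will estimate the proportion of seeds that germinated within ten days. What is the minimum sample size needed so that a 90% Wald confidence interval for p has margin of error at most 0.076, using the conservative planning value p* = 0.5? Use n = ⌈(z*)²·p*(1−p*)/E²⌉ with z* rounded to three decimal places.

z* = 1.645 at the 90% level.
p*(1−p*) = 0.50·0.50 = 0.2500.
(z*)²·p*(1−p*)/E² = 2.706025·0.2500/0.005776 = 117.124.
Rounding up, n = 118.

n = 118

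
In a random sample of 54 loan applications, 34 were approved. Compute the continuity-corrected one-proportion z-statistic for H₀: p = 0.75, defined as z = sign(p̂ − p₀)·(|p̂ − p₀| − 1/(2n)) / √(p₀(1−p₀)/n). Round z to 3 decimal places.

With x = 34 successes in n = 54, p̂ = 0.62963. p̂ − p₀ = -0.120370.
Continuity correction 1/(2n) = 1/108 = 0.009259.
Corrected numerator: |-0.120370| − 0.009259 = 0.111111.
SE₀ = √(0.75·0.25/54) = 0.058926.
z = −0.111111/0.058926 = -1.886.

z = -1.886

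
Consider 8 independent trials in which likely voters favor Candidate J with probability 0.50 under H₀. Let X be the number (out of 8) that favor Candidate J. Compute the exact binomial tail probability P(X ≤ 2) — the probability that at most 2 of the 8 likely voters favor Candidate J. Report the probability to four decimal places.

P = 0.1445

X is binomial with n = 8 and p = 0.50.
P(X ≤ 2) = C(8,0)·0.50^0·0.50^8 + C(8,1)·0.50^1·0.50^7 + C(8,2)·0.50^2·0.50^6.
= 0.003906 + 0.031250 + 0.109375 = 0.1445.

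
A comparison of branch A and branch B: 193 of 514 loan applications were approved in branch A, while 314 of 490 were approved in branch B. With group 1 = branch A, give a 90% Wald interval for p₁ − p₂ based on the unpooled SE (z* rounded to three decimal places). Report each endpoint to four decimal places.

(-0.3154, -0.2153)

p̂₁ = 0.37549, p̂₂ = 0.64082, so the observed difference is -0.26533.
Unpooled SE = √(p̂₁(1−p̂₁)/n₁ + p̂₂(1−p̂₂)/n₂) = √(0.000456219 + 0.000469736) = 0.030430.
For 90% confidence, z* = 1.645. Margin = 1.645·0.030430 = 0.05006.
CI: -0.26533 ± 0.05006 = (-0.3154, -0.2153).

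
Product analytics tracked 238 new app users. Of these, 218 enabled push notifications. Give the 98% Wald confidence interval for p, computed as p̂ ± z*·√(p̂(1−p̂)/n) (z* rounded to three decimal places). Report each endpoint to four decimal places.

(0.8741, 0.9578)

The sample proportion is 218/238 = 0.91597.
SE = √(p̂(1−p̂)/n) = √(0.076972/238) = 0.017984.
The 98% critical value is z* = 2.326.
Margin = 2.326·0.017984 = 0.04183.
So the interval runs from 0.8741 to 0.9578.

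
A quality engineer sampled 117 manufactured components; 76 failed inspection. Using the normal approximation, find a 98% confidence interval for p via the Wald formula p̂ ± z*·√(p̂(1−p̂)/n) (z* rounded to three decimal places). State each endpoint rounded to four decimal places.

With x = 76 successes in n = 117, p̂ = 0.64957.
SE = √(p̂(1−p̂)/n) = √(0.227628/117) = 0.044108.
The 98% critical value is z* = 2.326.
Margin of error: 2.326 × 0.044108 = 0.10260.
So the interval runs from 0.5470 to 0.7522.

(0.5470, 0.7522)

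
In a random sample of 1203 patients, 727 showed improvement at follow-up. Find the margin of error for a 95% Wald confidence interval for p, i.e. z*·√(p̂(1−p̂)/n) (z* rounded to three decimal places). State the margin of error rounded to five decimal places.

ME = 0.02763

p̂ = 727/1203 = 0.60432.
SE(p̂) = √(0.60432·0.39568/1203) = 0.014098.
The 95% critical value is z* = 1.960.
Margin of error = z*·SE = 1.960 × 0.014098 = 0.02763.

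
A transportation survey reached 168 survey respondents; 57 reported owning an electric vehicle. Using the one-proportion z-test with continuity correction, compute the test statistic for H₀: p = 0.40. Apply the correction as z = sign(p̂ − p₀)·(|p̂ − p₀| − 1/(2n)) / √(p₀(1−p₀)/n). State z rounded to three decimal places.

z = -1.528

The sample proportion is 57/168 = 0.33929. p̂ − p₀ = -0.060714.
1/(2n) = 0.002976.
Corrected numerator: |-0.060714| − 0.002976 = 0.057738.
SE₀ = √(0.40·0.60/168) = 0.037796.
z = −0.057738/0.037796 = -1.528.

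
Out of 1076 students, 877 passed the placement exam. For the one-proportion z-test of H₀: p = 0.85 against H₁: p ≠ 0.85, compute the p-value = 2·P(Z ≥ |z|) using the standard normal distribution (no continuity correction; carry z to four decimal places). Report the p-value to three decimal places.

The sample proportion is 877/1076 = 0.81506.
Under H₀, SE = √(p₀(1−p₀)/n) = √(0.85·0.15/1076) = √0.000118494 = 0.010886.
z = (p̂ − p₀)/SE = (877/1076 − 0.85)/0.010886 ≈ -3.2102.
p-value = 2·P(Z ≥ |z|) with z = -3.2102 → 0.001.

p-value = 0.001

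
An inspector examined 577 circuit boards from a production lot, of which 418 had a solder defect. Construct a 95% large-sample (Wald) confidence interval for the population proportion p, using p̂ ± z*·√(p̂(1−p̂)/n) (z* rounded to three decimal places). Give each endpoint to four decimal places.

(0.6880, 0.7609)

Sample proportion p̂ = 418/577 = 0.72444.
SE = √(p̂(1−p̂)/n) = √(0.199628/577) = 0.018600.
z* = 1.960 at the 95% level.
Margin = 1.960·0.018600 = 0.03646.
CI: 0.72444 ± 0.03646 = (0.6880, 0.7609).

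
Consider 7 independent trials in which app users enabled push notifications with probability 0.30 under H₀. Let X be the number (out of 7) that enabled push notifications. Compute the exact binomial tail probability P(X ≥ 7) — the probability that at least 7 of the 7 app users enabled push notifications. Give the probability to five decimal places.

P = 0.00022

X is binomial with n = 7 and p = 0.30.
P(X ≥ 7) = C(7,7)·0.30^7·0.70^0.
= 0.000219 = 0.00022.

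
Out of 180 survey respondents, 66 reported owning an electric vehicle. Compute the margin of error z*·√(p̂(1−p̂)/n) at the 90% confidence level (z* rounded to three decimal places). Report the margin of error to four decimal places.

p̂ = 66/180 = 0.36667.
Standard error of p̂: √(0.232222/180) = √0.001290123 = 0.035918.
The 90% critical value is z* = 1.645.
Margin of error = z*·SE = 1.645 × 0.035918 = 0.0591.

ME = 0.0591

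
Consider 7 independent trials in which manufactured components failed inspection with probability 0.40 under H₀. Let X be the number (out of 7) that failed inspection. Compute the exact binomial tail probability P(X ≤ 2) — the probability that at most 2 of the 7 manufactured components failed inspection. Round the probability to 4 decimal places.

P = 0.4199

X ~ Binomial(n=7, p=0.40).
P(X ≤ 2) = C(7,0)·0.40^0·0.60^7 + C(7,1)·0.40^1·0.60^6 + C(7,2)·0.40^2·0.60^5.
= 0.027994 + 0.130637 + 0.261274 = 0.4199.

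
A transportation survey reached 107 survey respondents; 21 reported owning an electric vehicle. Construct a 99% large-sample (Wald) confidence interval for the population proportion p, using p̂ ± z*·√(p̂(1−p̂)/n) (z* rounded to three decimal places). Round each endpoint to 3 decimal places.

(0.097, 0.295)

With x = 21 successes in n = 107, p̂ = 0.19626.
Standard error of p̂: √(0.157743/107) = √0.001474234 = 0.038396.
z* = 2.576 at the 99% level.
Margin = 2.576·0.038396 = 0.09891.
CI: 0.19626 ± 0.09891 = (0.097, 0.295).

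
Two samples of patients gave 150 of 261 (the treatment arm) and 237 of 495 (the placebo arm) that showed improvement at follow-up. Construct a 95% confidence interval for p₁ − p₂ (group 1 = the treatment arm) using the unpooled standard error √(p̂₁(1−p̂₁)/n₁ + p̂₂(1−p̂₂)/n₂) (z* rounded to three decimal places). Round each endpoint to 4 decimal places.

(0.0215, 0.1703)

p̂₁ = 0.57471, p̂₂ = 0.47879, so the observed difference is 0.09592.
Unpooled SE = √(p̂₁(1−p̂₁)/n₁ + p̂₂(1−p̂₂)/n₂) = √(0.000936468 + 0.000504142) = 0.037955.
For 95% confidence, z* = 1.960. Margin = 1.960·0.037955 = 0.07439.
CI: 0.09592 ± 0.07439 = (0.0215, 0.1703).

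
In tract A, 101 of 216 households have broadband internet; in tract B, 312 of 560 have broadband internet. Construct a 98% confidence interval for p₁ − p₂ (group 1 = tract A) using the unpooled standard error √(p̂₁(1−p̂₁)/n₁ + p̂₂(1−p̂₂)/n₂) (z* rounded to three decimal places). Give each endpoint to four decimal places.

(-0.1824, 0.0033)

p̂₁ = 0.46759, p̂₂ = 0.55714, so the observed difference is -0.08955.
Unpooled SE = √(p̂₁(1−p̂₁)/n₁ + p̂₂(1−p̂₂)/n₂) = √(0.001152545 + 0.000440598) = 0.039914.
z* = 2.326 at the 98% level. Margin = 2.326·0.039914 = 0.09284.
CI: -0.08955 ± 0.09284 = (-0.1824, 0.0033).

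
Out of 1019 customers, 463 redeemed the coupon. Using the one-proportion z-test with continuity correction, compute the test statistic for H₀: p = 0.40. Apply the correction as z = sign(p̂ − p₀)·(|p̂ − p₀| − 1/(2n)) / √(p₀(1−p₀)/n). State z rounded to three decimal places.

z = 3.511

The sample proportion is 463/1019 = 0.45437. p̂ − p₀ = 0.054367.
Continuity correction 1/(2n) = 1/2038 = 0.000491.
Corrected numerator: |0.054367| − 0.000491 = 0.053876.
Null standard error: √(0.40·0.60/1019) = √0.000235525 = 0.015347.
z = (+)0.053876/0.015347 = 3.511.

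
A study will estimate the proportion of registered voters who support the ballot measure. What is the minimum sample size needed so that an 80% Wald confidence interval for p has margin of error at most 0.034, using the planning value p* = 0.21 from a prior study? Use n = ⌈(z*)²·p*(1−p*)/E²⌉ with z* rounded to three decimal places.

z* = 1.282 at the 80% level.
p*(1−p*) = 0.1659.
Required n before rounding: 1.643524 × 0.1659 / 0.034² = 235.866.
Rounding up, n = 236.

n = 236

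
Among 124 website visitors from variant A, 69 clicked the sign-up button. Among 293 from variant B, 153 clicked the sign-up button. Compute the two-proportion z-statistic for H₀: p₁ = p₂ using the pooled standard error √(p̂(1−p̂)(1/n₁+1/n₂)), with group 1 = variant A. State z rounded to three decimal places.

p̂₁ = 69/124 = 0.55645, p̂₂ = 153/293 = 0.52218.
Pooling: p̂ = 222/417 = 0.53237.
SE = √[p̂(1−p̂)(1/n₁+1/n₂)] = √[0.53237·0.46763·(1/124+1/293)] ≈ 0.053454.
z = 0.03427/0.053454 = 0.641.

z = 0.641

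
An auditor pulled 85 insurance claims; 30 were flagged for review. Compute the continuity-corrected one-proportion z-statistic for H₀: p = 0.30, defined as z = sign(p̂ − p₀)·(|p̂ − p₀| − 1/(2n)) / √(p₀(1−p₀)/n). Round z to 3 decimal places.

z = 0.947

The sample proportion is 30/85 = 0.35294. p̂ − p₀ = 0.052941.
Continuity correction 1/(2n) = 1/170 = 0.005882.
Corrected numerator: |0.052941| − 0.005882 = 0.047059.
Null standard error: √(0.30·0.70/85) = √0.002470588 = 0.049705.
z = +0.047059/0.049705 = 0.947.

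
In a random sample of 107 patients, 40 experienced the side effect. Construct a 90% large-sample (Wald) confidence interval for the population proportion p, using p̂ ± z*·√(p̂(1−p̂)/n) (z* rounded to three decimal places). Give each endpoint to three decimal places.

(0.297, 0.451)

p̂ = 40/107 = 0.37383.
Standard error of p̂: √(0.234082/107) = √0.002187678 = 0.046773.
The 90% critical value is z* = 1.645.
Margin = 1.645·0.046773 = 0.07694.
So the interval runs from 0.297 to 0.451.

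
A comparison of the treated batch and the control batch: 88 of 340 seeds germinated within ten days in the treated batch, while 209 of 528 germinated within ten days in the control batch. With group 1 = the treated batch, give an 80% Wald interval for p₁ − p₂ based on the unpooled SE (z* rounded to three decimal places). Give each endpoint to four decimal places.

p̂₁ = 0.25882, p̂₂ = 0.39583, so the observed difference is -0.13701.
SE = √(0.000564217 + 0.000452934) = √0.001017151 = 0.031893.
For 80% confidence, z* = 1.282. Margin of error = 0.04089.
Interval: -0.13701 ± 0.04089 → (-0.1779, -0.0961).

(-0.1779, -0.0961)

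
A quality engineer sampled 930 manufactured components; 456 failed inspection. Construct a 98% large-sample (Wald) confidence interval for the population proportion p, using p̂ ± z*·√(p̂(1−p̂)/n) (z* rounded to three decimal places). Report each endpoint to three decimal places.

(0.452, 0.528)

The sample proportion is 456/930 = 0.49032.
Standard error of p̂: √(0.249906/930) = √0.000268717 = 0.016393.
z* = 2.326 at the 98% level.
Margin = 2.326·0.016393 = 0.03813.
Interval: 0.49032 ± 0.03813 → (0.452, 0.528).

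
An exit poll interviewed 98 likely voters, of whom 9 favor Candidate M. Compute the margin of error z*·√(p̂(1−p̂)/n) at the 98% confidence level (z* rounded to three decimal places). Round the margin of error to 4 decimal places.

ME = 0.0679

p̂ = 9/98 = 0.09184.
SE(p̂) = √(0.09184·0.90816/98) = 0.029173.
The 98% critical value is z* = 2.326.
ME = 2.326·0.029173 = 0.0679.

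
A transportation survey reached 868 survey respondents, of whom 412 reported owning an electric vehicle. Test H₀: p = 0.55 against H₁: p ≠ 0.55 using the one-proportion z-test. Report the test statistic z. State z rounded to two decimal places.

The sample proportion is 412/868 = 0.47465.
SE₀ = √(0.55·0.45/868) = 0.016886.
z = (p̂ − p₀)/SE = (0.47465 − 0.55)/0.016886 = -4.46.

z = -4.46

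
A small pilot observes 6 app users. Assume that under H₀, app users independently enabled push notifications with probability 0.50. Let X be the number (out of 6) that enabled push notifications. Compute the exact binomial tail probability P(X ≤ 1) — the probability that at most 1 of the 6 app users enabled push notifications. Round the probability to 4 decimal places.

P = 0.1094

X ~ Binomial(n=6, p=0.50).
P(X ≤ 1) = C(6,0)·0.50^0·0.50^6 + C(6,1)·0.50^1·0.50^5.
= 0.015625 + 0.093750 = 0.1094.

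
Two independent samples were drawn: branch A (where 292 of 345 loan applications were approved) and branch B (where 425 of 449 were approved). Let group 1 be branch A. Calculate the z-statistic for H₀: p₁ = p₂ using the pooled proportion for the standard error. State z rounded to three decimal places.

z = -4.728

Sample proportions: p̂₁ = 292/345 = 0.84638 and p̂₂ = 425/449 = 0.94655.
Pooled p̂ = (292+425)/(345+449) = 717/794 = 0.90302.
SE = √[p̂(1−p̂)(1/n₁+1/n₂)] = √[0.90302·0.09698·(1/345+1/449)] ≈ 0.021187.
z = -0.10017/0.021187 = -4.728.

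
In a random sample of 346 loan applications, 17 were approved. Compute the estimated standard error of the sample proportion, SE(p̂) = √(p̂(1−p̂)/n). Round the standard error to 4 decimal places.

With x = 17 successes in n = 346, p̂ = 0.04913.
p̂(1−p̂) = 0.046716.
Dividing by n and taking the root: √0.000135017 = 0.0116.

SE = 0.0116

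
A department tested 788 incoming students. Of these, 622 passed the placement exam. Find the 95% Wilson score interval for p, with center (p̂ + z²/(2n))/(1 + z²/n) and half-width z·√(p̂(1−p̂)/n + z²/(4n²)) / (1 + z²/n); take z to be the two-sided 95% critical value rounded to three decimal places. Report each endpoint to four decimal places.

(0.7595, 0.8164)

Here p̂ = 622/788 = 0.78934 and z = 1.960 (z² = 3.841600).
1 + z²/n = 1.004875.
Adjusted center: (0.78934 + z²/(2n))/1.004875 = 0.78794.
Radicand: p̂(1−p̂)/n + z²/(4n²) = 0.000211018 + 0.000001547 = 0.000212565.
Half-width = 1.960·√0.000212565/1.004875 = 0.02844.
So the interval runs from 0.7595 to 0.8164.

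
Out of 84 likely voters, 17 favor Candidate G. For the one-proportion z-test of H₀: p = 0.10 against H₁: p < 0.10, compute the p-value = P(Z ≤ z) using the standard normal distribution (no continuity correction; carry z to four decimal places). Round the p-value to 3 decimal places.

p-value = 0.999

p̂ = 17/84 = 0.20238.
SE₀ = √(0.10·0.90/84) = 0.032733.
z = (p̂ − p₀)/SE = (17/84 − 0.10)/0.032733 ≈ 3.1278.
From the standard normal, P(Z ≤ z) = 0.999.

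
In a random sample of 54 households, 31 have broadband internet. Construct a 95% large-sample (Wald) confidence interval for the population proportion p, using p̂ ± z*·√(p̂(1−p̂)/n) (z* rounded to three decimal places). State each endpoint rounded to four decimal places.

(0.4422, 0.7060)

With x = 31 successes in n = 54, p̂ = 0.57407.
Standard error of p̂: √(0.244513/54) = √0.004528019 = 0.067291.
The 95% critical value is z* = 1.960.
Margin = 1.960·0.067291 = 0.13189.
So the interval runs from 0.4422 to 0.7060.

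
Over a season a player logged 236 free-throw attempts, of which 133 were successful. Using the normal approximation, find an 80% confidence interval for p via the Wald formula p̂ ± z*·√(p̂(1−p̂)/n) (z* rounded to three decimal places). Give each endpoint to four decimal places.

(0.5222, 0.6049)

Sample proportion p̂ = 133/236 = 0.56356.
SE(p̂) = √(0.56356·0.43644/236) = 0.032283.
For 80% confidence, z* = 1.282.
Margin = 1.282·0.032283 = 0.04139.
Interval: 0.56356 ± 0.04139 → (0.5222, 0.6049).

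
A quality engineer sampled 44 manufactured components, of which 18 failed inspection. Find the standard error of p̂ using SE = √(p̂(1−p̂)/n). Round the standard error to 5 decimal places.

p̂ = 18/44 = 0.40909.
p̂(1−p̂) = 0.241735.
SE = √(0.241735/44) = 0.07412.

SE = 0.07412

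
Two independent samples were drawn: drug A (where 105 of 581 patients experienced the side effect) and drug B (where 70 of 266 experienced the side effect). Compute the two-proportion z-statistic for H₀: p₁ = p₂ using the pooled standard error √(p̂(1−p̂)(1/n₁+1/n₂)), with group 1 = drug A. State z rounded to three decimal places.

p̂₁ = 105/581 = 0.18072, p̂₂ = 70/266 = 0.26316.
Pooling: p̂ = 175/847 = 0.20661.
Pooled SE = √[0.1639232·0.00548057] ≈ 0.029973.
z = -0.08244/0.029973 = -2.750.

z = -2.750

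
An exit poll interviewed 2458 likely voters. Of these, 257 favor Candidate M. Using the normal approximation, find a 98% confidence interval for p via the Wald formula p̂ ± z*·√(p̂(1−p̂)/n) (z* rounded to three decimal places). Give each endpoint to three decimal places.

(0.090, 0.119)

Sample proportion p̂ = 257/2458 = 0.10456.
SE(p̂) = √(0.10456·0.89544/2458) = 0.006172.
For 98% confidence, z* = 2.326.
Margin of error: 2.326 × 0.006172 = 0.01436.
Interval: 0.10456 ± 0.01436 → (0.090, 0.119).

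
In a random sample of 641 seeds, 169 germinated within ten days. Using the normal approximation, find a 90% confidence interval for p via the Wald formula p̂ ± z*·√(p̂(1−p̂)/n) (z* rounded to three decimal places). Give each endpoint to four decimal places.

p̂ = 169/641 = 0.26365.
SE(p̂) = √(0.26365·0.73635/641) = 0.017403.
The 90% critical value is z* = 1.645.
Margin = 1.645·0.017403 = 0.02863.
CI: 0.26365 ± 0.02863 = (0.2350, 0.2923).

(0.2350, 0.2923)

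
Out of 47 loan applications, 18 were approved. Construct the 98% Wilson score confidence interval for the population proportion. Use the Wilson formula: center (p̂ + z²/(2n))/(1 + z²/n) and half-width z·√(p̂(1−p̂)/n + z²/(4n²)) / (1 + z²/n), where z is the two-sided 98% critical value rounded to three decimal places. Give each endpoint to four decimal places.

Here p̂ = 18/47 = 0.38298 and z = 2.326 (z² = 5.410276).
1 + z²/n = 1.115112.
Center = (0.38298 + 0.057556)/1.115112 = 0.39506.
Radicand: p̂(1−p̂)/n + z²/(4n²) = 0.005027788 + 0.000612299 = 0.005640087.
Half-width = z·√(radicand)/denom = 2.326·0.075101/1.115112 = 0.15665.
Interval: 0.39506 ± 0.15665 → (0.2384, 0.5517).

(0.2384, 0.5517)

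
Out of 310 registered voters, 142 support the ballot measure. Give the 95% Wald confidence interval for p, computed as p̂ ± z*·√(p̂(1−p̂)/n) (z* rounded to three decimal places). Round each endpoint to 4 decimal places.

(0.4026, 0.5135)

The sample proportion is 142/310 = 0.45806.
SE(p̂) = √(0.45806·0.54194/310) = 0.028298.
The 95% critical value is z* = 1.960.
Margin = 1.960·0.028298 = 0.05546.
CI: 0.45806 ± 0.05546 = (0.4026, 0.5135).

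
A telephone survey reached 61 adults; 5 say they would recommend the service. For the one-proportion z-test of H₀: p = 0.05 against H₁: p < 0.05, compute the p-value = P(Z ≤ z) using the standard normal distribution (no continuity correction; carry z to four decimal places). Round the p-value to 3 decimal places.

p-value = 0.874

p̂ = 5/61 = 0.08197.
SE₀ = √(0.05·0.95/61) = 0.027905.
z = (p̂ − p₀)/SE = (5/61 − 0.05)/0.027905 ≈ 1.1456.
p-value = P(Z ≤ z) with z = 1.1456 → 0.874.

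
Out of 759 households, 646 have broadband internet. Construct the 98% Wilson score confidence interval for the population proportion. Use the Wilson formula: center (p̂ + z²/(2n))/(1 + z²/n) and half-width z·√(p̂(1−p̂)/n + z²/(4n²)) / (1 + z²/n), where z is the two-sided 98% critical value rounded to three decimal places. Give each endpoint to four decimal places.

(0.8186, 0.8787)

Here p̂ = 646/759 = 0.85112 and z = 2.326 (z² = 5.410276).
Denominator 1 + z²/n = 1 + 5.410276/759 = 1.007128.
Adjusted center: (0.85112 + z²/(2n))/1.007128 = 0.84863.
Radicand: p̂(1−p̂)/n + z²/(4n²) = 0.000166950 + 0.000002348 = 0.000169298.
Half-width = 2.326·√0.000169298/1.007128 = 0.03005.
Interval: 0.84863 ± 0.03005 → (0.8186, 0.8787).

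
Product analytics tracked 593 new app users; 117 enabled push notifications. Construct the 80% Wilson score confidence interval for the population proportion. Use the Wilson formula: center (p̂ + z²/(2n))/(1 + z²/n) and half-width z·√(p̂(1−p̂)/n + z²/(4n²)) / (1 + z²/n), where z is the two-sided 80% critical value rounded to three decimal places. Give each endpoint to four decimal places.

(0.1772, 0.2191)

p̂ = 117/593 = 0.19730; z = 1.282, so z² = 1.643524.
Denominator 1 + z²/n = 1 + 1.643524/593 = 1.002772.
Center = (0.19730 + 0.001386)/1.002772 = 0.19814.
Radicand: p̂(1−p̂)/n + z²/(4n²) = 0.000267072 + 0.000001168 = 0.000268240.
Half-width = z·√(radicand)/denom = 1.282·0.016378/1.002772 = 0.02094.
CI: 0.19814 ± 0.02094 = (0.1772, 0.2191).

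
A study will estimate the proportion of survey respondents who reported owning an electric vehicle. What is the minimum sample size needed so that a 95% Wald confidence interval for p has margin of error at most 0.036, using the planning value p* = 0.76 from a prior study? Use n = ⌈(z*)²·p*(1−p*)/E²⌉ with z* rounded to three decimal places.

n = 541

The 95% critical value is z* = 1.960.
p*(1−p*) = 0.76·0.24 = 0.1824.
(z*)²·p*(1−p*)/E² = 3.841600·0.1824/0.001296 = 540.670.
⌈540.670⌉ = 541.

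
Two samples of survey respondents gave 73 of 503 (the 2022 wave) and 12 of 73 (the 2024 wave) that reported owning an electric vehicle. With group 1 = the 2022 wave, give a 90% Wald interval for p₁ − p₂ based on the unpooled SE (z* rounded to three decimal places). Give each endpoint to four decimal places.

p̂₁ = 73/503 = 0.14513, p̂₂ = 12/73 = 0.16438; p̂₁ − p̂₂ = -0.01925.
Unpooled SE = √(p̂₁(1−p̂₁)/n₁ + p̂₂(1−p̂₂)/n₂) = √(0.000246654 + 0.001881666) = 0.046134.
z* = 1.645 at the 90% level. Margin of error = 0.07589.
Interval: -0.01925 ± 0.07589 → (-0.0951, 0.0566).

(-0.0951, 0.0566)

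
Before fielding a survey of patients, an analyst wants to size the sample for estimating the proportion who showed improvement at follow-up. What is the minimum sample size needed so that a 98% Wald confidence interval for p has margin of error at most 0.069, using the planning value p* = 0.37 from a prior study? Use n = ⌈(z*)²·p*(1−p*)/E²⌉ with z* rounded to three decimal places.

For 98% confidence, z* = 2.326.
p*(1−p*) = 0.2331.
Required n before rounding: 5.410276 × 0.2331 / 0.069² = 264.889.
Rounding up, n = 265.

n = 265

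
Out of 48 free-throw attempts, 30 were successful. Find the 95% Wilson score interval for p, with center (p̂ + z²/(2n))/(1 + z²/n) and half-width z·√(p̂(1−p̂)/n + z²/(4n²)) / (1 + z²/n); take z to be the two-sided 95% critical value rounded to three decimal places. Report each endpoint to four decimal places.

Here p̂ = 30/48 = 0.62500 and z = 1.960 (z² = 3.841600).
1 + z²/n = 1.080033.
Adjusted center: (0.62500 + z²/(2n))/1.080033 = 0.61574.
Radicand: p̂(1−p̂)/n + z²/(4n²) = 0.004882812 + 0.000416840 = 0.005299652.
Half-width = 1.960·√0.005299652/1.080033 = 0.13211.
So the interval runs from 0.4836 to 0.7478.

(0.4836, 0.7478)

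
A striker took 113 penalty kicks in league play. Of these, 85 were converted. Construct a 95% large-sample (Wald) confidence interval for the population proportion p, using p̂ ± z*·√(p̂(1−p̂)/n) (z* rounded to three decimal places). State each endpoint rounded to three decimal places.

(0.673, 0.832)

The sample proportion is 85/113 = 0.75221.
SE(p̂) = √(0.75221·0.24779/113) = 0.040614.
z* = 1.960 at the 95% level.
Margin of error: 1.960 × 0.040614 = 0.07960.
Interval: 0.75221 ± 0.07960 → (0.673, 0.832).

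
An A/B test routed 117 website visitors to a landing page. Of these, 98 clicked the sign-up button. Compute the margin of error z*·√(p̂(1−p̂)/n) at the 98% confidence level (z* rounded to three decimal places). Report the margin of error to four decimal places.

ME = 0.0793

With x = 98 successes in n = 117, p̂ = 0.83761.
SE(p̂) = √(0.83761·0.16239/117) = 0.034097.
z* = 2.326 at the 98% level.
Margin of error = z*·SE = 2.326 × 0.034097 = 0.0793.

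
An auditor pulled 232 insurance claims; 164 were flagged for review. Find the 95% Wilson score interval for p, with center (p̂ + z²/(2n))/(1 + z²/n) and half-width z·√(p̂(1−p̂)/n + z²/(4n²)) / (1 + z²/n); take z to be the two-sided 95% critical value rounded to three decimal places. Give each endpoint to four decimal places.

(0.6453, 0.7617)

p̂ = 164/232 = 0.70690; z = 1.960, so z² = 3.841600.
1 + z²/n = 1.016559.
Adjusted center: (0.70690 + z²/(2n))/1.016559 = 0.70353.
Radicand: p̂(1−p̂)/n + z²/(4n²) = 0.000893077 + 0.000017843 = 0.000910920.
Half-width = z·√(radicand)/denom = 1.960·0.030181/1.016559 = 0.05819.
Interval: 0.70353 ± 0.05819 → (0.6453, 0.7617).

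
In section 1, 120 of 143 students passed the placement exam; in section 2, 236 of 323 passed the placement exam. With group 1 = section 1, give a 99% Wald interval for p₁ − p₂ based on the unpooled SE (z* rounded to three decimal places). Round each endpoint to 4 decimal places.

p̂₁ = 120/143 = 0.83916, p̂₂ = 236/323 = 0.73065; p̂₁ − p̂₂ = 0.10851.
Unpooled SE = √(p̂₁(1−p̂₁)/n₁ + p̂₂(1−p̂₂)/n₂) = √(0.000943846 + 0.000609289) = 0.039410.
z* = 2.576 at the 99% level. Margin of error = 0.10152.
Interval: 0.10851 ± 0.10152 → (0.0070, 0.2100).

(0.0070, 0.2100)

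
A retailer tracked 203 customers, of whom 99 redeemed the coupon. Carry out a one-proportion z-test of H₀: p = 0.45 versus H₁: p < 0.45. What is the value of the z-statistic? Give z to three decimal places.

z = 1.079

With x = 99 successes in n = 203, p̂ = 0.48768.
Under H₀, SE = √(p₀(1−p₀)/n) = √(0.45·0.55/203) = √0.001219212 = 0.034917.
z = (p̂ − p₀)/SE = (0.48768 − 0.45)/0.034917 = 1.079.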